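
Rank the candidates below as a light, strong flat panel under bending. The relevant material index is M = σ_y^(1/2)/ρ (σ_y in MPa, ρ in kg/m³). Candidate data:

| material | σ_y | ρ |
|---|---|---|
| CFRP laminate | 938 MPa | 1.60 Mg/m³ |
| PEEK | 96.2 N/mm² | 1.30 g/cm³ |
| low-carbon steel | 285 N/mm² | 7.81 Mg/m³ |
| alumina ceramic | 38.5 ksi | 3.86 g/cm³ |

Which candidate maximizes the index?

CFRP laminate

Convert each candidate to consistent units, then evaluate M:
  CFRP laminate: σ_y = 938.0 MPa, ρ = 1600 kg/m³
  PEEK: σ_y = 96.20 MPa, ρ = 1300 kg/m³
  low-carbon steel: σ_y = 285.0 MPa, ρ = 7810 kg/m³
  alumina ceramic: σ_y = 265.4 MPa, ρ = 3860 kg/m³
  CFRP laminate: M = 19.1×10⁻³
  PEEK: M = 7.54×10⁻³
  alumina ceramic: M = 4.22×10⁻³
  low-carbon steel: M = 2.16×10⁻³
Highest index: CFRP laminate.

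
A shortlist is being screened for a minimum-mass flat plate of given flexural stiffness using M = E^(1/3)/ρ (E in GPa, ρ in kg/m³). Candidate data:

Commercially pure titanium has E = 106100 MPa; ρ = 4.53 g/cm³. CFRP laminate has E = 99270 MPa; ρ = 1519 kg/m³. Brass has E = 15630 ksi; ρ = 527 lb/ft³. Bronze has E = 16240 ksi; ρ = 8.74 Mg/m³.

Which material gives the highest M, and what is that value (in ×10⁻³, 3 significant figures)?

CFRP laminate, M = 3.05×10⁻³

After converting to SI:
  commercially pure titanium: E = 106.1 GPa, ρ = 4530 kg/m³
  CFRP laminate: E = 99.27 GPa, ρ = 1519 kg/m³
  brass: E = 107.8 GPa, ρ = 8442 kg/m³
  bronze: E = 112.0 GPa, ρ = 8740 kg/m³
  CFRP laminate: M = 3.05×10⁻³
  commercially pure titanium: M = 1.05×10⁻³
  brass: M = 0.564×10⁻³
  bronze: M = 0.551×10⁻³
CFRP laminate has the largest M.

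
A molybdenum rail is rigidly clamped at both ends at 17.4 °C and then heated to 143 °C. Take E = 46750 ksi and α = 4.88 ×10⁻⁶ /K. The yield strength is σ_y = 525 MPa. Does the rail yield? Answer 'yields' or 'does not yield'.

E = 46750 ksi = 322.3 GPa.
ΔT = 125.6 K. Constrained thermal stress σ = E·α·ΔT = 322.3×10³ MPa × 4.88×10⁻⁶ × 125.6 = 198 MPa (compressive).
Compare to σ_y = 525 MPa: σ < σ_y, so it does not yield.

does not yield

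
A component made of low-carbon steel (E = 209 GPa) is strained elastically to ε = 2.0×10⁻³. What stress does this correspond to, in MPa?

σ = E·ε = 209000 MPa × 2.0×10⁻³ = 418 MPa.

418 MPa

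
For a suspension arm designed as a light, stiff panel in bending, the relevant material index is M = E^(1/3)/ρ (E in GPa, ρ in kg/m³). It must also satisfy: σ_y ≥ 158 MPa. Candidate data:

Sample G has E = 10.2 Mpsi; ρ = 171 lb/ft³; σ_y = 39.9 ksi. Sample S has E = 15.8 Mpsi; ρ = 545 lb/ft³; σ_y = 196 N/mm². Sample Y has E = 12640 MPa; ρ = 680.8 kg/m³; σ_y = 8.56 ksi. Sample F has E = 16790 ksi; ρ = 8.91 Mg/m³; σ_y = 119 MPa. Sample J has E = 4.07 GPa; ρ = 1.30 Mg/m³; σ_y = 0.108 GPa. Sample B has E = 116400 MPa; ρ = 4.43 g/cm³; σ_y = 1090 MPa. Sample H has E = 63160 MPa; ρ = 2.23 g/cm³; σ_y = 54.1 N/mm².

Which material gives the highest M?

sample G

Screen on constraints: σ_y ≥ 158 MPa. Survivors: sample G, sample S, sample B.
Normalizing units and computing the index:
  sample G: E = 70.33 GPa, ρ = 2739 kg/m³
  sample S: E = 108.9 GPa, ρ = 8730 kg/m³
  sample B: E = 116.4 GPa, ρ = 4430 kg/m³
  sample G: M = 1.51×10⁻³
  sample B: M = 1.10×10⁻³
  sample S: M = 0.547×10⁻³
Highest index: sample G.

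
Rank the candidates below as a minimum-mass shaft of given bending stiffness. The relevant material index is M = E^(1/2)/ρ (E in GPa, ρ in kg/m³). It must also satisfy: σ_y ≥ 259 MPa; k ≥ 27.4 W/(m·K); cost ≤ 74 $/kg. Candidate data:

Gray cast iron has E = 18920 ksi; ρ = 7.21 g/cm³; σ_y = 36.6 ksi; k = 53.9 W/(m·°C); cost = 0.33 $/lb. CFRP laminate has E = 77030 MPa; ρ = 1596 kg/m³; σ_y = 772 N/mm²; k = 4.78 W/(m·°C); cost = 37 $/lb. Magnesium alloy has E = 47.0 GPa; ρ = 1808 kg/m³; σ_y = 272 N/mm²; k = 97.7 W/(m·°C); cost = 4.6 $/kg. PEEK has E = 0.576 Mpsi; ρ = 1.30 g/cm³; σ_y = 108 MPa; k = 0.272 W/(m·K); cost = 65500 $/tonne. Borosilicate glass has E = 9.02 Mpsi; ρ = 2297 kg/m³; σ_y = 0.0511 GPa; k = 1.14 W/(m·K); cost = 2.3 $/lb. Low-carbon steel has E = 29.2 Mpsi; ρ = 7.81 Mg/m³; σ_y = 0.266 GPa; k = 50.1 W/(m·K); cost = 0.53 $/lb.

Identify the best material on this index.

Screen on constraints: σ_y ≥ 259 MPa; k ≥ 27.4 W/(m·K); cost ≤ 74 $/kg. Survivors: magnesium alloy, low-carbon steel.
After converting to SI:
  magnesium alloy: E = 47.00 GPa, ρ = 1808 kg/m³
  low-carbon steel: E = 201.3 GPa, ρ = 7810 kg/m³
  magnesium alloy: M = 3.79×10⁻³
  low-carbon steel: M = 1.82×10⁻³
The maximum is for magnesium alloy.

magnesium alloy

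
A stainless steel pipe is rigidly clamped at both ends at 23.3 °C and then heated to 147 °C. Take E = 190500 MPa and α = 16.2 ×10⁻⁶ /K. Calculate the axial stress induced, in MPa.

382 MPa

E = 190500 MPa = 190.5 GPa.
ΔT = 123.7 K. Constrained thermal stress σ = E·α·ΔT = 190.5×10³ MPa × 16.2×10⁻⁶ × 123.7 = 382 MPa (compressive).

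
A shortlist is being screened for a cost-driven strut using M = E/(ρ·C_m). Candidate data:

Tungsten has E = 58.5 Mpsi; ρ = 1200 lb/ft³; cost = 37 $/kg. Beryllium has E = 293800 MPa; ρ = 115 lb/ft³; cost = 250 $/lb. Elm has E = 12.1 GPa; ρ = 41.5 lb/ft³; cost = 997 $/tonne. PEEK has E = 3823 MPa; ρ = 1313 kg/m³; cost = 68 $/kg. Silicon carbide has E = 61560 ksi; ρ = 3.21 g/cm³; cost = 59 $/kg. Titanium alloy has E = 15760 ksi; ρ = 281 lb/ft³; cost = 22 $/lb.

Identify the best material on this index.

elm

In SI units:
  tungsten: E = 403.3 GPa, ρ = 19220 kg/m³, cost = 37.00 $/kg
  beryllium: E = 293.8 GPa, ρ = 1842 kg/m³, cost = 551.1 $/kg
  elm: E = 12.10 GPa, ρ = 664.8 kg/m³, cost = 0.9970 $/kg
  PEEK: E = 3.823 GPa, ρ = 1313 kg/m³, cost = 68.00 $/kg
  silicon carbide: E = 424.4 GPa, ρ = 3210 kg/m³, cost = 59.00 $/kg
  titanium alloy: E = 108.7 GPa, ρ = 4501 kg/m³, cost = 48.50 $/kg
  elm: M = 18.3 MN·m per $
  silicon carbide: M = 2.24 MN·m per $
  tungsten: M = 0.567 MN·m per $
  titanium alloy: M = 0.498 MN·m per $
  beryllium: M = 0.289 MN·m per $
  PEEK: M = 0.0428 MN·m per $
Elm has the largest M.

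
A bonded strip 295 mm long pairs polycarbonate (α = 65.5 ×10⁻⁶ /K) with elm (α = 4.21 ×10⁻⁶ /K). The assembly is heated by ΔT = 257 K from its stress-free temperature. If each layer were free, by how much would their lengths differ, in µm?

Δα = |65.5 − 4.21|×10⁻⁶/K = 61.3×10⁻⁶/K.
ΔL_mismatch = Δα·L·ΔT = 61.3×10⁻⁶ × 295.0 mm × 257.0 K = 4650 µm.

4650 µm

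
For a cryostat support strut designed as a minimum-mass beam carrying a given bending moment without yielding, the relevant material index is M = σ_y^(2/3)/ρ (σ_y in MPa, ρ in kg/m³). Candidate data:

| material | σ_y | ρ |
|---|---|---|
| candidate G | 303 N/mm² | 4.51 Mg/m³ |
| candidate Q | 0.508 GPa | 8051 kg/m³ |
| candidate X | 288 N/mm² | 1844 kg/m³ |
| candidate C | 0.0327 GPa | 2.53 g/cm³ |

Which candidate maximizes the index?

candidate X

Putting every candidate on a common basis:
  candidate G: σ_y = 303.0 MPa, ρ = 4510 kg/m³
  candidate Q: σ_y = 508.0 MPa, ρ = 8051 kg/m³
  candidate X: σ_y = 288.0 MPa, ρ = 1844 kg/m³
  candidate C: σ_y = 32.70 MPa, ρ = 2530 kg/m³
  candidate X: M = 23.7×10⁻³
  candidate G: M = 10.0×10⁻³
  candidate Q: M = 7.91×10⁻³
  candidate C: M = 4.04×10⁻³
Highest index: candidate X.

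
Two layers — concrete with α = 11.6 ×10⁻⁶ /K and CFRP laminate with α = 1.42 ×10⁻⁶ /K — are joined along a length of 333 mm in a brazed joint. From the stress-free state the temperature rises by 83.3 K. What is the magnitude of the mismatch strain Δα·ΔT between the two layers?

8.48×10⁻⁴

Δα = |11.6 − 1.42|×10⁻⁶/K = 10.2×10⁻⁶/K.
Mismatch strain = Δα·ΔT = 10.2×10⁻⁶ × 83.3 = 8.48×10⁻⁴.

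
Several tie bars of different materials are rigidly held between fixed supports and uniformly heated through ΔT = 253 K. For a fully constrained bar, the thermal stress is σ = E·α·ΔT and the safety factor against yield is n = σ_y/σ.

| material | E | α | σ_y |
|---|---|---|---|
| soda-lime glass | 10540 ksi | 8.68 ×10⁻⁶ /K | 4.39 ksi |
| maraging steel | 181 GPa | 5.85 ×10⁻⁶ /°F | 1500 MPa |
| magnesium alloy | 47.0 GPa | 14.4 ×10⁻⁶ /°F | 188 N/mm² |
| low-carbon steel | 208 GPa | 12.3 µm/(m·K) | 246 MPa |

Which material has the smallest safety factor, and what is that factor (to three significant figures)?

With everything in SI (GPa, ×10⁻⁶/K, MPa):
  soda-lime glass: E = 72.67, α = 8.68, σ_y = 30.27 → σ = 160 MPa, n = 0.190
  maraging steel: E = 181.0, α = 10.5, σ_y = 1500 → σ = 482 MPa, n = 3.11
  magnesium alloy: E = 47.00, α = 25.9, σ_y = 188.0 → σ = 308 MPa, n = 0.610
  low-carbon steel: E = 208.0, α = 12.3, σ_y = 246.0 → σ = 647 MPa, n = 0.380
The minimum is soda-lime glass at n = 0.190.

soda-lime glass, n = 0.190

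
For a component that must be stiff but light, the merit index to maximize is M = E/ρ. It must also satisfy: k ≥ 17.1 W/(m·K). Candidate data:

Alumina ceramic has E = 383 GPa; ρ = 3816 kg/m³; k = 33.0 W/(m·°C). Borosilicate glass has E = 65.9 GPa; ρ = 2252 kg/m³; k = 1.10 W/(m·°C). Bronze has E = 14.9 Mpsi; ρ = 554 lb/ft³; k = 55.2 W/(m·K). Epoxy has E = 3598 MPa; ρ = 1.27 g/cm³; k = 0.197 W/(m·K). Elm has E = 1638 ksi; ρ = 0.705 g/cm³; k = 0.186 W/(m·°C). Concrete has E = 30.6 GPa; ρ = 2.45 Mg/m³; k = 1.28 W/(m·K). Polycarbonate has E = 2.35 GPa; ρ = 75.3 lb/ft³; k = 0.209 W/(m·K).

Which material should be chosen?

alumina ceramic

Screen on constraints: k ≥ 17.1 W/(m·K). Survivors: alumina ceramic, bronze.
Putting every candidate on a common basis:
  alumina ceramic: E = 383.0 GPa, ρ = 3816 kg/m³
  bronze: E = 102.7 GPa, ρ = 8874 kg/m³
  alumina ceramic: M = 100 MN·m/kg
  bronze: M = 11.6 MN·m/kg
Alumina ceramic has the largest M.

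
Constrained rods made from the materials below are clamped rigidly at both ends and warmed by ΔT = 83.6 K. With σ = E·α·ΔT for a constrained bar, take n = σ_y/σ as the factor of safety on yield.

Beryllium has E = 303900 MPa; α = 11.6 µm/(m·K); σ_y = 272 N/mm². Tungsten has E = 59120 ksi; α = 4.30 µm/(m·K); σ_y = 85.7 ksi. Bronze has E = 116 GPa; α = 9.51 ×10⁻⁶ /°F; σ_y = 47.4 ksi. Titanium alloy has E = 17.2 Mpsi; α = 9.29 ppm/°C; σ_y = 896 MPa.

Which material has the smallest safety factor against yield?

Per material, after unit conversion:
  beryllium: E = 303.9, α = 11.6, σ_y = 272.0 → σ = 295 MPa, n = 0.923
  tungsten: E = 407.6, α = 4.30, σ_y = 590.9 → σ = 147 MPa, n = 4.03
  bronze: E = 116.0, α = 17.1, σ_y = 326.8 → σ = 166 MPa, n = 1.97
  titanium alloy: E = 118.6, α = 9.29, σ_y = 896.0 → σ = 92.1 MPa, n = 9.73
Smallest n: beryllium with n = 0.923.

beryllium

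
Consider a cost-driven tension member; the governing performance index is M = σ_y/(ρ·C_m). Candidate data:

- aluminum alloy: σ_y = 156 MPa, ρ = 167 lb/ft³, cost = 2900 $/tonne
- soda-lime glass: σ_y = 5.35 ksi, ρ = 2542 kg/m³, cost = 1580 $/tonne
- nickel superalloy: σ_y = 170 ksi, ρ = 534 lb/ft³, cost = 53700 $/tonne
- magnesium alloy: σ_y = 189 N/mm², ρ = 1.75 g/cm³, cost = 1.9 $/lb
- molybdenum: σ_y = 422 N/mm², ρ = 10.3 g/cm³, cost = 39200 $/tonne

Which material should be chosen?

magnesium alloy

Normalizing units and computing the index:
  aluminum alloy: σ_y = 156.0 MPa, ρ = 2675 kg/m³, cost = 2.900 $/kg
  soda-lime glass: σ_y = 36.89 MPa, ρ = 2542 kg/m³, cost = 1.580 $/kg
  nickel superalloy: σ_y = 1172 MPa, ρ = 8554 kg/m³, cost = 53.70 $/kg
  magnesium alloy: σ_y = 189.0 MPa, ρ = 1750 kg/m³, cost = 4.189 $/kg
  molybdenum: σ_y = 422.0 MPa, ρ = 10300 kg/m³, cost = 39.20 $/kg
  magnesium alloy: M = 25.8 kN·m per $
  aluminum alloy: M = 20.1 kN·m per $
  soda-lime glass: M = 9.18 kN·m per $
  nickel superalloy: M = 2.55 kN·m per $
  molybdenum: M = 1.05 kN·m per $
Magnesium alloy ranks first.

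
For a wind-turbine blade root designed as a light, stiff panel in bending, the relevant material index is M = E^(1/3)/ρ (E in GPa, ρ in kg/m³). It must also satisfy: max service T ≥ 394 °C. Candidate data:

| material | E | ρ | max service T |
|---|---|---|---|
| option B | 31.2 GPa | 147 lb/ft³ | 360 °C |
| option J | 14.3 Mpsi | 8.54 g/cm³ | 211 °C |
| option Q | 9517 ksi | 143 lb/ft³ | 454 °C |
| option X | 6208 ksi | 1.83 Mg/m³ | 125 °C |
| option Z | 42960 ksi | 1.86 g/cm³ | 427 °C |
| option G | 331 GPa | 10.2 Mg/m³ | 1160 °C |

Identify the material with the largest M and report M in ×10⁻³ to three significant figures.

option Z, M = 3.58×10⁻³

Screen on constraints: max service T ≥ 394 °C. Survivors: option Q, option Z, option G.
After converting to SI:
  option Q: E = 65.62 GPa, ρ = 2291 kg/m³
  option Z: E = 296.2 GPa, ρ = 1860 kg/m³
  option G: E = 331.0 GPa, ρ = 10200 kg/m³
  option Z: M = 3.58×10⁻³
  option Q: M = 1.76×10⁻³
  option G: M = 0.678×10⁻³
Option Z ranks first.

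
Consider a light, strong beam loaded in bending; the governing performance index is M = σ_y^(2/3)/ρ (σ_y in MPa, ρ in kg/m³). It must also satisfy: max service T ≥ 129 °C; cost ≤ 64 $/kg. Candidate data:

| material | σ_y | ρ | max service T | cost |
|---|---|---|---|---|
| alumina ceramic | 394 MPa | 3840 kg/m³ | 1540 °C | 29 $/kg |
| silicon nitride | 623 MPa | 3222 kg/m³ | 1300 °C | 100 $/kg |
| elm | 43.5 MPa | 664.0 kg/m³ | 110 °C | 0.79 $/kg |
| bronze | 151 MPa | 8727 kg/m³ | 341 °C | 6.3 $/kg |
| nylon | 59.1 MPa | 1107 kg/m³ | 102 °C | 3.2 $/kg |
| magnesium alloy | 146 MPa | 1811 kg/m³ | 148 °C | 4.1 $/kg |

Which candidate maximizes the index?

magnesium alloy

Screen on constraints: max service T ≥ 129 °C; cost ≤ 64 $/kg. Survivors: alumina ceramic, bronze, magnesium alloy.
Per-candidate index values:
  magnesium alloy: M = 15.3×10⁻³
  alumina ceramic: M = 14.0×10⁻³
  bronze: M = 3.25×10⁻³
Highest index: magnesium alloy.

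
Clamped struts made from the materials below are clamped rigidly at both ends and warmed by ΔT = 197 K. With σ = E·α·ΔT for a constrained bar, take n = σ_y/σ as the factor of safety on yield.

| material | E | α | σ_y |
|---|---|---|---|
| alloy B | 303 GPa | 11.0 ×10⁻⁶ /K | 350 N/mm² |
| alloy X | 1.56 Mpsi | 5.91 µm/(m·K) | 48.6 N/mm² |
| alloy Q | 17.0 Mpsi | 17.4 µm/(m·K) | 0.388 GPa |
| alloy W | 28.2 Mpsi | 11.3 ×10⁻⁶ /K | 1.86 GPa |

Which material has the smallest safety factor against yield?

In consistent units (E in GPa, α in ×10⁻⁶/K, σ_y in MPa):
  alloy B: E = 303.0, α = 11.0, σ_y = 350.0 → σ = 657 MPa, n = 0.533
  alloy X: E = 10.76, α = 5.91, σ_y = 48.60 → σ = 12.5 MPa, n = 3.88
  alloy Q: E = 117.2, α = 17.4, σ_y = 388.0 → σ = 402 MPa, n = 0.966
  alloy W: E = 194.4, α = 11.3, σ_y = 1860 → σ = 433 MPa, n = 4.30
The minimum is alloy B at n = 0.533.

alloy B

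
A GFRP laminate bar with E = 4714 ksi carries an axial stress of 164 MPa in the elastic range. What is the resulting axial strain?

5.05×10⁻³

E = 4714 ksi = 32.50 GPa = 32500 MPa.
ε = σ/E = 164 / 32500 = 5.05×10⁻³.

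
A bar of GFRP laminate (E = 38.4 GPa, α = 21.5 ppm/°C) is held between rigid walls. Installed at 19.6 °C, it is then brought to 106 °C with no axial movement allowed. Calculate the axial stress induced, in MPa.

71.3 MPa

ΔT = 86.40 K. Constrained thermal stress σ = E·α·ΔT = 38.40×10³ MPa × 21.5×10⁻⁶ × 86.40 = 71.3 MPa (compressive).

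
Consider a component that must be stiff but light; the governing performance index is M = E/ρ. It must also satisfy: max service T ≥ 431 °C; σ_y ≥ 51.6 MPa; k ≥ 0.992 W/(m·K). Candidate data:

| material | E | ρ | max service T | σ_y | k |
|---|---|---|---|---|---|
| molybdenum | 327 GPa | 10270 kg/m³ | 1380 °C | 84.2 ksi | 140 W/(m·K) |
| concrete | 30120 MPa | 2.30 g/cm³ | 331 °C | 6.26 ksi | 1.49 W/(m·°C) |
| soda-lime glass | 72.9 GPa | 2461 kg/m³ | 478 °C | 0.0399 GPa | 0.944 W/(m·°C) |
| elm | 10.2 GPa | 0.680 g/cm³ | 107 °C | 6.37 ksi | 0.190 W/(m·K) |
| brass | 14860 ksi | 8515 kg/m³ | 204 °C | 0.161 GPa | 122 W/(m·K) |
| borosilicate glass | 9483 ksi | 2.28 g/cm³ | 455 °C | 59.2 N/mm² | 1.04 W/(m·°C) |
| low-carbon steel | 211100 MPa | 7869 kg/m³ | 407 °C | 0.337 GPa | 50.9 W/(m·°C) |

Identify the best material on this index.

Screen on constraints: max service T ≥ 431 °C; σ_y ≥ 51.6 MPa; k ≥ 0.992 W/(m·K). Survivors: molybdenum, borosilicate glass.
Putting every candidate on a common basis:
  molybdenum: E = 327.0 GPa, ρ = 10270 kg/m³
  borosilicate glass: E = 65.38 GPa, ρ = 2280 kg/m³
  molybdenum: M = 31.8 MN·m/kg
  borosilicate glass: M = 28.7 MN·m/kg
The maximum is for molybdenum.

molybdenum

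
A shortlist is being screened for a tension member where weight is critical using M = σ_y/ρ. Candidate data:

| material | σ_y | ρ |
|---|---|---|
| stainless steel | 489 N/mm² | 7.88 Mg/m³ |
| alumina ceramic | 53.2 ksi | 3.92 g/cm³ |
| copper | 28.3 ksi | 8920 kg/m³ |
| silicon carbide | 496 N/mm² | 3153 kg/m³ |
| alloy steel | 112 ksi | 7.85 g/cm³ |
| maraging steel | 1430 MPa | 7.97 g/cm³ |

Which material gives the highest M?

maraging steel

Putting every candidate on a common basis:
  stainless steel: σ_y = 489.0 MPa, ρ = 7880 kg/m³
  alumina ceramic: σ_y = 366.8 MPa, ρ = 3920 kg/m³
  copper: σ_y = 195.1 MPa, ρ = 8920 kg/m³
  silicon carbide: σ_y = 496.0 MPa, ρ = 3153 kg/m³
  alloy steel: σ_y = 772.2 MPa, ρ = 7850 kg/m³
  maraging steel: σ_y = 1430 MPa, ρ = 7970 kg/m³
  maraging steel: M = 179 kN·m/kg
  silicon carbide: M = 157 kN·m/kg
  alloy steel: M = 98.4 kN·m/kg
  alumina ceramic: M = 93.6 kN·m/kg
  stainless steel: M = 62.1 kN·m/kg
  copper: M = 21.9 kN·m/kg
The maximum is for maraging steel.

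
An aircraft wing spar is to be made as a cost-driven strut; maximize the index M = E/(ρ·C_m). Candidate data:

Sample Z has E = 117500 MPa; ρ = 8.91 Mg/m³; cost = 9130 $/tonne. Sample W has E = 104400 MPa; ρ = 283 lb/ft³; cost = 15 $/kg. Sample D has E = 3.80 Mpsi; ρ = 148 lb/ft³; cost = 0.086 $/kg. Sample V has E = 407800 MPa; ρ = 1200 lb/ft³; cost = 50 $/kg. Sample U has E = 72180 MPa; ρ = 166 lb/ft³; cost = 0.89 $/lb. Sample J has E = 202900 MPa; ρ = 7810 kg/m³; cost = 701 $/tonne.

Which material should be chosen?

sample D

Convert each candidate to consistent units, then evaluate M:
  sample Z: E = 117.5 GPa, ρ = 8910 kg/m³, cost = 9.130 $/kg
  sample W: E = 104.4 GPa, ρ = 4533 kg/m³, cost = 15.00 $/kg
  sample D: E = 26.20 GPa, ρ = 2371 kg/m³, cost = 0.08600 $/kg
  sample V: E = 407.8 GPa, ρ = 19220 kg/m³, cost = 50.00 $/kg
  sample U: E = 72.18 GPa, ρ = 2659 kg/m³, cost = 1.962 $/kg
  sample J: E = 202.9 GPa, ρ = 7810 kg/m³, cost = 0.7010 $/kg
  sample D: M = 129 MN·m per $
  sample J: M = 37.1 MN·m per $
  sample U: M = 13.8 MN·m per $
  sample W: M = 1.54 MN·m per $
  sample Z: M = 1.44 MN·m per $
  sample V: M = 0.424 MN·m per $
Sample D has the largest M.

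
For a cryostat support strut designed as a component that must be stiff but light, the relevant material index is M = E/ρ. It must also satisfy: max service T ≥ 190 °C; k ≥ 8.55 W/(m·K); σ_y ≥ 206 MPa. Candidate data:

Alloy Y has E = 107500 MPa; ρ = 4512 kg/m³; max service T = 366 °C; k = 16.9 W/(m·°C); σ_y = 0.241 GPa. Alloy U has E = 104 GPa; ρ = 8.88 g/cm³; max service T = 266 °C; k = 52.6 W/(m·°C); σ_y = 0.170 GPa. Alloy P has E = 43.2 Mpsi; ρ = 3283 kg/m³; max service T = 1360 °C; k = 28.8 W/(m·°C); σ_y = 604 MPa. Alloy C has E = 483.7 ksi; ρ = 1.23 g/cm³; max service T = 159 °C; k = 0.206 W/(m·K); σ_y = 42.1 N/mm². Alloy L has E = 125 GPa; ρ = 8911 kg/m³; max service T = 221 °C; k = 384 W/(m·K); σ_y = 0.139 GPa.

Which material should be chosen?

alloy P

Screen on constraints: max service T ≥ 190 °C; k ≥ 8.55 W/(m·K); σ_y ≥ 206 MPa. Survivors: alloy Y, alloy P.
In SI units:
  alloy Y: E = 107.5 GPa, ρ = 4512 kg/m³
  alloy P: E = 297.9 GPa, ρ = 3283 kg/m³
  alloy P: M = 90.7 MN·m/kg
  alloy Y: M = 23.8 MN·m/kg
Alloy P ranks first.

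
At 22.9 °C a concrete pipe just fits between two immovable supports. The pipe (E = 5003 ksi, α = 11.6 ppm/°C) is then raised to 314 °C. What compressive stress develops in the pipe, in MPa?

E = 5003 ksi = 34.49 GPa.
ΔT = 291.1 K. Constrained thermal stress σ = E·α·ΔT = 34.49×10³ MPa × 11.6×10⁻⁶ × 291.1 = 116 MPa (compressive).

116 MPa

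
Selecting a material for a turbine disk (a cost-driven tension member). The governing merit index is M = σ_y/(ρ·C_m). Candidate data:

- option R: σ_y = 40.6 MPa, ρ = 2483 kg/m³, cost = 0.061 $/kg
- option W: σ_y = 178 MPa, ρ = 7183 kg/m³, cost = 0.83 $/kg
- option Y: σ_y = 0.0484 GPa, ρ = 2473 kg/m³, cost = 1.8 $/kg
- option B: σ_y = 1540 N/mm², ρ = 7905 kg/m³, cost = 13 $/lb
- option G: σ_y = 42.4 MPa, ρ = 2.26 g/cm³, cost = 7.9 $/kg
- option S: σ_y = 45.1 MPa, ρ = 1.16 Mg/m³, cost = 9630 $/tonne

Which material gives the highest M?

option R

Convert each candidate to consistent units, then evaluate M:
  option R: σ_y = 40.60 MPa, ρ = 2483 kg/m³, cost = 0.06100 $/kg
  option W: σ_y = 178.0 MPa, ρ = 7183 kg/m³, cost = 0.8300 $/kg
  option Y: σ_y = 48.40 MPa, ρ = 2473 kg/m³, cost = 1.800 $/kg
  option B: σ_y = 1540 MPa, ρ = 7905 kg/m³, cost = 28.66 $/kg
  option G: σ_y = 42.40 MPa, ρ = 2260 kg/m³, cost = 7.900 $/kg
  option S: σ_y = 45.10 MPa, ρ = 1160 kg/m³, cost = 9.630 $/kg
  option R: M = 268 kN·m per $
  option W: M = 29.9 kN·m per $
  option Y: M = 10.9 kN·m per $
  option B: M = 6.80 kN·m per $
  option S: M = 4.04 kN·m per $
  option G: M = 2.37 kN·m per $
Highest index: option R.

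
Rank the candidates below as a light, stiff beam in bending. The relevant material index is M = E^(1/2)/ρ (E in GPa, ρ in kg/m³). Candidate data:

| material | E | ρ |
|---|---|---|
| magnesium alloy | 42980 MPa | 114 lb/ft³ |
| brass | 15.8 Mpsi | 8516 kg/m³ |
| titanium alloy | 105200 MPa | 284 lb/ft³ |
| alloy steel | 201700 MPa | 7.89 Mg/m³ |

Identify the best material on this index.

Normalizing units and computing the index:
  magnesium alloy: E = 42.98 GPa, ρ = 1826 kg/m³
  brass: E = 108.9 GPa, ρ = 8516 kg/m³
  titanium alloy: E = 105.2 GPa, ρ = 4549 kg/m³
  alloy steel: E = 201.7 GPa, ρ = 7890 kg/m³
  magnesium alloy: M = 3.59×10⁻³
  titanium alloy: M = 2.25×10⁻³
  alloy steel: M = 1.80×10⁻³
  brass: M = 1.23×10⁻³
Highest index: magnesium alloy.

magnesium alloy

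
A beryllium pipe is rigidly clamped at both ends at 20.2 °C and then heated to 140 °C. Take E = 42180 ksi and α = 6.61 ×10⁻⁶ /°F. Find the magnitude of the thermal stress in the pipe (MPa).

E = 42180 ksi = 290.8 GPa.
α = 6.61×10⁻⁶/°F × 9/5 = 11.9×10⁻⁶/K.
ΔT = 119.8 K. Constrained thermal stress σ = E·α·ΔT = 290.8×10³ MPa × 11.9×10⁻⁶ × 119.8 = 415 MPa (compressive).

415 MPa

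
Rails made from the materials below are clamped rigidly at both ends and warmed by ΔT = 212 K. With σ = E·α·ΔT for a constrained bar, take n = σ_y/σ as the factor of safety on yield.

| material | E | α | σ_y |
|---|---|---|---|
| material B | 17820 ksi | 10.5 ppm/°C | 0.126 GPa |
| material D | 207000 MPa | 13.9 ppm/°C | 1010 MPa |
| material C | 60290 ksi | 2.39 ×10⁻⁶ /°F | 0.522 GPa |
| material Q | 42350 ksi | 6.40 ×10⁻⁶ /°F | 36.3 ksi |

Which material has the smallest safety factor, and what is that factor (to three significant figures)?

material Q, n = 0.351

With everything in SI (GPa, ×10⁻⁶/K, MPa):
  material B: E = 122.9, α = 10.5, σ_y = 126.0 → σ = 273 MPa, n = 0.461
  material D: E = 207.0, α = 13.9, σ_y = 1010 → σ = 610 MPa, n = 1.66
  material C: E = 415.7, α = 4.30, σ_y = 522.0 → σ = 379 MPa, n = 1.38
  material Q: E = 292.0, α = 11.5, σ_y = 250.3 → σ = 713 MPa, n = 0.351
Smallest n: material Q with n = 0.351.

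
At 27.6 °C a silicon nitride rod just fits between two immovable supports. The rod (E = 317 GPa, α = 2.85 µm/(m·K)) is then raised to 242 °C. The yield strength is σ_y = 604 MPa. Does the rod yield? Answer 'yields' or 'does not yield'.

ΔT = 214.4 K. Constrained thermal stress σ = E·α·ΔT = 317.0×10³ MPa × 2.85×10⁻⁶ × 214.4 = 194 MPa (compressive).
Compare to σ_y = 604 MPa: σ < σ_y, so it does not yield.

does not yield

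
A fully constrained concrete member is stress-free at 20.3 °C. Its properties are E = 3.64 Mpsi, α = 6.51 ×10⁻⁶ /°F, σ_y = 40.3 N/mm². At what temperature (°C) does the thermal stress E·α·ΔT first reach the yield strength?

157 °C

E = 3.64 Mpsi = 25.10 GPa.
α = 6.51×10⁻⁶/°F × 9/5 = 11.7×10⁻⁶/K.
σ_y = 40.3 N/mm² = 40.30 MPa.
E·α·ΔT = 40.30 MPa ⇒ ΔT = 40.30 / (25.10×10³ × 11.7×10⁻⁶) = 137.0 K.
T = 20.3 + 137.0 = 157.3 °C.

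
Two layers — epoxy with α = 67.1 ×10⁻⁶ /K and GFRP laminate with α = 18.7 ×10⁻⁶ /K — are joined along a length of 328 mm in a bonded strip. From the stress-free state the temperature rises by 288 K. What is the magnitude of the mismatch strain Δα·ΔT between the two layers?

0.0139

Δα = |67.1 − 18.7|×10⁻⁶/K = 48.4×10⁻⁶/K.
Mismatch strain = Δα·ΔT = 48.4×10⁻⁶ × 288.0 = 0.0139.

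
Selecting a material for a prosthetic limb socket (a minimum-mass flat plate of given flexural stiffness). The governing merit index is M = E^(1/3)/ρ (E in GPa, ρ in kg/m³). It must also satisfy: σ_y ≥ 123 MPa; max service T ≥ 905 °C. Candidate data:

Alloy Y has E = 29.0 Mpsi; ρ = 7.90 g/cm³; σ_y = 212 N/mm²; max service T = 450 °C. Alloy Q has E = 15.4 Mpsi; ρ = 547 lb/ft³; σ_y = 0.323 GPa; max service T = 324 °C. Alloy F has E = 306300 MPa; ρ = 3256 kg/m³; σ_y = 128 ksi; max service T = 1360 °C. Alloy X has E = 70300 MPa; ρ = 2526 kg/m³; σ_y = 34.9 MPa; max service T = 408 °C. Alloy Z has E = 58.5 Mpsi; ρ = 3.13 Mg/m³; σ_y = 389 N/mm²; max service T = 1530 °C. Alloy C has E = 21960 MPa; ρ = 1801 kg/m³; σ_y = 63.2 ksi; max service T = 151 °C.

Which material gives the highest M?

alloy Z

Screen on constraints: σ_y ≥ 123 MPa; max service T ≥ 905 °C. Survivors: alloy F, alloy Z.
After converting to SI:
  alloy F: E = 306.3 GPa, ρ = 3256 kg/m³
  alloy Z: E = 403.3 GPa, ρ = 3130 kg/m³
  alloy Z: M = 2.36×10⁻³
  alloy F: M = 2.07×10⁻³
The maximum is for alloy Z.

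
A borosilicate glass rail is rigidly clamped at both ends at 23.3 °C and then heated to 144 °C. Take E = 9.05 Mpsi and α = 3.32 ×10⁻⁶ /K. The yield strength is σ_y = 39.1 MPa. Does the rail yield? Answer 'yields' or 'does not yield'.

does not yield

E = 9.05 Mpsi = 62.40 GPa.
ΔT = 120.7 K. Constrained thermal stress σ = E·α·ΔT = 62.40×10³ MPa × 3.32×10⁻⁶ × 120.7 = 25.0 MPa (compressive).
Compare to σ_y = 39.1 MPa: σ < σ_y, so it does not yield.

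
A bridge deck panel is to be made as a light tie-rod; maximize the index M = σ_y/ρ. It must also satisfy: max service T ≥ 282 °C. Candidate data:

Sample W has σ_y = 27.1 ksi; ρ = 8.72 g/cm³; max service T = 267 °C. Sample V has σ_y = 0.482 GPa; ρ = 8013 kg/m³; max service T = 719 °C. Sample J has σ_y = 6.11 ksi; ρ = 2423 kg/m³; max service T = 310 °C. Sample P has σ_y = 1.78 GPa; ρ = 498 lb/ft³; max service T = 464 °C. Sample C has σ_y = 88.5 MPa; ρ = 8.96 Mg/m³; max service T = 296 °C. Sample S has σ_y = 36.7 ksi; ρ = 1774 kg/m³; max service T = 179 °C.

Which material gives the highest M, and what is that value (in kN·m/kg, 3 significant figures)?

sample P, M = 223 kN·m/kg

Screen on constraints: max service T ≥ 282 °C. Survivors: sample V, sample J, sample P, sample C.
Normalizing units and computing the index:
  sample V: σ_y = 482.0 MPa, ρ = 8013 kg/m³
  sample J: σ_y = 42.13 MPa, ρ = 2423 kg/m³
  sample P: σ_y = 1780 MPa, ρ = 7977 kg/m³
  sample C: σ_y = 88.50 MPa, ρ = 8960 kg/m³
  sample P: M = 223 kN·m/kg
  sample V: M = 60.2 kN·m/kg
  sample J: M = 17.4 kN·m/kg
  sample C: M = 9.88 kN·m/kg
Sample P ranks first.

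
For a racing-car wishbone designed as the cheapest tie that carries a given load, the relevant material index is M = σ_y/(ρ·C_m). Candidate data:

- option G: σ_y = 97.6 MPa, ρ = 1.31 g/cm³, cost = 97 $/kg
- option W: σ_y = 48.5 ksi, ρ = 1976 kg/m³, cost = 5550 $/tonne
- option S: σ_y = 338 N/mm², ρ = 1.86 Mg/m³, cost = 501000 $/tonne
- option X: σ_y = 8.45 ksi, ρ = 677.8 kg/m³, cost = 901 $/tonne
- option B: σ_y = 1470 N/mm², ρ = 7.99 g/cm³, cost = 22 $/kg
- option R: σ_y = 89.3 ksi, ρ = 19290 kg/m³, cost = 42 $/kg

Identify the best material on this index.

Normalizing units and computing the index:
  option G: σ_y = 97.60 MPa, ρ = 1310 kg/m³, cost = 97.00 $/kg
  option W: σ_y = 334.4 MPa, ρ = 1976 kg/m³, cost = 5.550 $/kg
  option S: σ_y = 338.0 MPa, ρ = 1860 kg/m³, cost = 501.0 $/kg
  option X: σ_y = 58.26 MPa, ρ = 677.8 kg/m³, cost = 0.9010 $/kg
  option B: σ_y = 1470 MPa, ρ = 7990 kg/m³, cost = 22.00 $/kg
  option R: σ_y = 615.7 MPa, ρ = 19290 kg/m³, cost = 42.00 $/kg
  option X: M = 95.4 kN·m per $
  option W: M = 30.5 kN·m per $
  option B: M = 8.36 kN·m per $
  option G: M = 0.768 kN·m per $
  option R: M = 0.760 kN·m per $
  option S: M = 0.363 kN·m per $
The maximum is for option X.

option X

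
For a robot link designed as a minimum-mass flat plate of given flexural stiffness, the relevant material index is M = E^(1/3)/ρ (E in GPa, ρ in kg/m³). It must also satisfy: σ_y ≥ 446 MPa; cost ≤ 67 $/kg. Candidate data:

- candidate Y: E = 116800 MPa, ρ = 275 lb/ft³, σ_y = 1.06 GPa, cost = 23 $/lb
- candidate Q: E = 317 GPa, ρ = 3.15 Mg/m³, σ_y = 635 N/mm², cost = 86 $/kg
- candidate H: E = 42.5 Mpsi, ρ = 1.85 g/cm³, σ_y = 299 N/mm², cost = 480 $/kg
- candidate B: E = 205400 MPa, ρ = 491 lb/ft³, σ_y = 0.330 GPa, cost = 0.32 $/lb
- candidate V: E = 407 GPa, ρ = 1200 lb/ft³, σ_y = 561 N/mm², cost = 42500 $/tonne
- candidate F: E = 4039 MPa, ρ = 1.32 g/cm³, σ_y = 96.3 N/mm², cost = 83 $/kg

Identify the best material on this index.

candidate Y

Screen on constraints: σ_y ≥ 446 MPa; cost ≤ 67 $/kg. Survivors: candidate Y, candidate V.
Normalizing units and computing the index:
  candidate Y: E = 116.8 GPa, ρ = 4405 kg/m³
  candidate V: E = 407.0 GPa, ρ = 19220 kg/m³
  candidate Y: M = 1.11×10⁻³
  candidate V: M = 0.386×10⁻³
Highest index: candidate Y.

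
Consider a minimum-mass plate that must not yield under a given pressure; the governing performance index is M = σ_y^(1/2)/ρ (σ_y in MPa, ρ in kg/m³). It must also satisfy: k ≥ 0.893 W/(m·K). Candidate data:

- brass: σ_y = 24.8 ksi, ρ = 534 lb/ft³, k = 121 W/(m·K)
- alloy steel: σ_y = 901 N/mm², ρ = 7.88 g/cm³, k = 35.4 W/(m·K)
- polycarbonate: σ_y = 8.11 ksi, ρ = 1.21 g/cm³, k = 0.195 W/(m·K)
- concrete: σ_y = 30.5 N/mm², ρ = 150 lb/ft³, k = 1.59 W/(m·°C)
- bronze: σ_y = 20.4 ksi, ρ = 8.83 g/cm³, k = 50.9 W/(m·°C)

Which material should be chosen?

alloy steel

Screen on constraints: k ≥ 0.893 W/(m·K). Survivors: brass, alloy steel, concrete, bronze.
Putting every candidate on a common basis:
  brass: σ_y = 171.0 MPa, ρ = 8554 kg/m³
  alloy steel: σ_y = 901.0 MPa, ρ = 7880 kg/m³
  concrete: σ_y = 30.50 MPa, ρ = 2403 kg/m³
  bronze: σ_y = 140.7 MPa, ρ = 8830 kg/m³
  alloy steel: M = 3.81×10⁻³
  concrete: M = 2.30×10⁻³
  brass: M = 1.53×10⁻³
  bronze: M = 1.34×10⁻³
The maximum is for alloy steel.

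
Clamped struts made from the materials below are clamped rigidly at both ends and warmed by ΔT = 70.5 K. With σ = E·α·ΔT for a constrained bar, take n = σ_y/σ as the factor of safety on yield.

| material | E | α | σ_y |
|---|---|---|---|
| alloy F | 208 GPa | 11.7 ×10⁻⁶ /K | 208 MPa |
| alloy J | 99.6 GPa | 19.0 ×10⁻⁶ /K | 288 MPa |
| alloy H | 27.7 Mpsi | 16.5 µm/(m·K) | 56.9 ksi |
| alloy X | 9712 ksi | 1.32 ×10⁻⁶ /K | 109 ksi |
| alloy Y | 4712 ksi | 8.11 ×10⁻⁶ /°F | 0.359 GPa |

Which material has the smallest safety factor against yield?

alloy F

Per material, after unit conversion:
  alloy F: E = 208.0, α = 11.7, σ_y = 208.0 → σ = 172 MPa, n = 1.21
  alloy J: E = 99.60, α = 19.0, σ_y = 288.0 → σ = 133 MPa, n = 2.16
  alloy H: E = 191.0, α = 16.5, σ_y = 392.3 → σ = 222 MPa, n = 1.77
  alloy X: E = 66.96, α = 1.32, σ_y = 751.5 → σ = 6.23 MPa, n = 121
  alloy Y: E = 32.49, α = 14.6, σ_y = 359.0 → σ = 33.4 MPa, n = 10.7
Alloy F has the lowest safety factor, n = 1.21.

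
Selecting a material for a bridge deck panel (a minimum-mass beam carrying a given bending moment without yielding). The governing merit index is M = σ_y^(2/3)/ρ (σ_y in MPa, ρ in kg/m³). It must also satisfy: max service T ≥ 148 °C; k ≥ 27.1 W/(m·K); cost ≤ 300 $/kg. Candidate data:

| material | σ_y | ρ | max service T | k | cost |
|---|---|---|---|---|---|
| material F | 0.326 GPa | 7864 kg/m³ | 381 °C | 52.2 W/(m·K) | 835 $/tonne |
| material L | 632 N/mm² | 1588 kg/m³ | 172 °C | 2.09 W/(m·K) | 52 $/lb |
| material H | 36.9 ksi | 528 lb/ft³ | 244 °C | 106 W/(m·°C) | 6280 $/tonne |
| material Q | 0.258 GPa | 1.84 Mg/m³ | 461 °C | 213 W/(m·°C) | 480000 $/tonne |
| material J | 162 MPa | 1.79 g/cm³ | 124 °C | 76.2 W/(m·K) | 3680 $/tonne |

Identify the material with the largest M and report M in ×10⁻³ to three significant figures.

Screen on constraints: max service T ≥ 148 °C; k ≥ 27.1 W/(m·K); cost ≤ 300 $/kg. Survivors: material F, material H.
After converting to SI:
  material F: σ_y = 326.0 MPa, ρ = 7864 kg/m³
  material H: σ_y = 254.4 MPa, ρ = 8458 kg/m³
  material F: M = 6.02×10⁻³
  material H: M = 4.75×10⁻³
The maximum is for material F.

material F, M = 6.02×10⁻³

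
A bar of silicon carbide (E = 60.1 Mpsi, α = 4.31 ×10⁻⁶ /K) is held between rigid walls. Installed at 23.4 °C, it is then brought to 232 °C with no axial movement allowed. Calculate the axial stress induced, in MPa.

E = 60.1 Mpsi = 414.4 GPa.
ΔT = 208.6 K. Constrained thermal stress σ = E·α·ΔT = 414.4×10³ MPa × 4.31×10⁻⁶ × 208.6 = 373 MPa (compressive).

373 MPa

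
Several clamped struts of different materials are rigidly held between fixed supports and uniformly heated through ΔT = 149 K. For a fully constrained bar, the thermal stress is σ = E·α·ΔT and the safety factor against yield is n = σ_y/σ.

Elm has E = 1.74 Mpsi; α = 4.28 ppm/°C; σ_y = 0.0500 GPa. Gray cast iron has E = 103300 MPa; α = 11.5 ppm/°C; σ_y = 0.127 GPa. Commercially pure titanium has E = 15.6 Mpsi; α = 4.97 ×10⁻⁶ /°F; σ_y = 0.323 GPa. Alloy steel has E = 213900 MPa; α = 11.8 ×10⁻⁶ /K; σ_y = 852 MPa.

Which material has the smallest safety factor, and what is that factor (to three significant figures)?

gray cast iron, n = 0.717

With everything in SI (GPa, ×10⁻⁶/K, MPa):
  elm: E = 12.00, α = 4.28, σ_y = 50.00 → σ = 7.65 MPa, n = 6.54
  gray cast iron: E = 103.3, α = 11.5, σ_y = 127.0 → σ = 177 MPa, n = 0.717
  commercially pure titanium: E = 107.6, α = 8.95, σ_y = 323.0 → σ = 143 MPa, n = 2.25
  alloy steel: E = 213.9, α = 11.8, σ_y = 852.0 → σ = 376 MPa, n = 2.27
Smallest n: gray cast iron with n = 0.717.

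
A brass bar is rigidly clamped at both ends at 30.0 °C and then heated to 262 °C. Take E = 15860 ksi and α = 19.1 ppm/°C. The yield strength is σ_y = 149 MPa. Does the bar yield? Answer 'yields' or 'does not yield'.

yields

E = 15860 ksi = 109.4 GPa.
ΔT = 232.0 K. Constrained thermal stress σ = E·α·ΔT = 109.4×10³ MPa × 19.1×10⁻⁶ × 232.0 = 485 MPa (compressive).
Compare to σ_y = 149 MPa: σ ≥ σ_y, so it yields.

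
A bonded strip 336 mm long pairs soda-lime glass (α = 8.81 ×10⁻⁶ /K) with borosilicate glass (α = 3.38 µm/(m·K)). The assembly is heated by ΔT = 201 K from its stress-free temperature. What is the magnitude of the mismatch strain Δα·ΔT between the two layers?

Δα = |8.81 − 3.38|×10⁻⁶/K = 5.43×10⁻⁶/K.
Mismatch strain = Δα·ΔT = 5.43×10⁻⁶ × 201.0 = 1.09×10⁻³.

1.09×10⁻³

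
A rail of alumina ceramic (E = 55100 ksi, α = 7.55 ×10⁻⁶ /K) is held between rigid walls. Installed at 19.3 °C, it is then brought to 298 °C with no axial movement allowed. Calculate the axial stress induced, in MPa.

E = 55100 ksi = 379.9 GPa.
ΔT = 278.7 K. Constrained thermal stress σ = E·α·ΔT = 379.9×10³ MPa × 7.55×10⁻⁶ × 278.7 = 799 MPa (compressive).

799 MPa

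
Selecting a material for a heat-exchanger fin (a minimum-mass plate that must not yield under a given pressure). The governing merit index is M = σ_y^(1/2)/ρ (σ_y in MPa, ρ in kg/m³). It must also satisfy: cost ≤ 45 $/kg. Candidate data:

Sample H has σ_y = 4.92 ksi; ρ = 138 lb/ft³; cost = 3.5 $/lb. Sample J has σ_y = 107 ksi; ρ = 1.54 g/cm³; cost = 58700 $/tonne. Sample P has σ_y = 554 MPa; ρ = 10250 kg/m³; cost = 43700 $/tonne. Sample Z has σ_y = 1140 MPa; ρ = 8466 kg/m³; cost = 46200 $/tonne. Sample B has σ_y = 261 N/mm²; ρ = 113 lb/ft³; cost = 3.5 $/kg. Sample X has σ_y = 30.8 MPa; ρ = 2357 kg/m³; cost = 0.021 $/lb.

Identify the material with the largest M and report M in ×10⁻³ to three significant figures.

Screen on constraints: cost ≤ 45 $/kg. Survivors: sample H, sample P, sample B, sample X.
Normalizing units and computing the index:
  sample H: σ_y = 33.92 MPa, ρ = 2211 kg/m³
  sample P: σ_y = 554.0 MPa, ρ = 10250 kg/m³
  sample B: σ_y = 261.0 MPa, ρ = 1810 kg/m³
  sample X: σ_y = 30.80 MPa, ρ = 2357 kg/m³
  sample B: M = 8.93×10⁻³
  sample H: M = 2.63×10⁻³
  sample X: M = 2.35×10⁻³
  sample P: M = 2.30×10⁻³
Sample B has the largest M.

sample B, M = 8.93×10⁻³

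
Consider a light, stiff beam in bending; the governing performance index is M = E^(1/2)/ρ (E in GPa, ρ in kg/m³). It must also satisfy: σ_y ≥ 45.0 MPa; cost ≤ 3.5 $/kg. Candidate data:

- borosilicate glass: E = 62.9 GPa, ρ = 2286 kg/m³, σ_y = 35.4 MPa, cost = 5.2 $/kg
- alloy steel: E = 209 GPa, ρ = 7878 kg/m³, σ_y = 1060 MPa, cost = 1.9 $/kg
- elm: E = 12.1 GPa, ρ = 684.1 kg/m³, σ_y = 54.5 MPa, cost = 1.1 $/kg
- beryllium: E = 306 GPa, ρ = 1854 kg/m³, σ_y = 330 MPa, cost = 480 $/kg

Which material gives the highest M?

Screen on constraints: σ_y ≥ 45.0 MPa; cost ≤ 3.5 $/kg. Survivors: alloy steel, elm.
Computing M directly (units already consistent):
  elm: M = 5.08×10⁻³
  alloy steel: M = 1.84×10⁻³
Highest index: elm.

elm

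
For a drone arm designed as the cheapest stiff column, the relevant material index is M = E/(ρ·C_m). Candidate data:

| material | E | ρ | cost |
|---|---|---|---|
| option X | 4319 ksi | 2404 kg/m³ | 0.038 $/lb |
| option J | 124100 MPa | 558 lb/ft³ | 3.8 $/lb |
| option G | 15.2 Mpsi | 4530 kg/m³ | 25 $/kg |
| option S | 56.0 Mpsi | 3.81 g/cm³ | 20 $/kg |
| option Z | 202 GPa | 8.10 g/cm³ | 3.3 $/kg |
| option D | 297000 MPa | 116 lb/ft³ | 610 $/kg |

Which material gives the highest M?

option X

Normalizing units and computing the index:
  option X: E = 29.78 GPa, ρ = 2404 kg/m³, cost = 0.08377 $/kg
  option J: E = 124.1 GPa, ρ = 8938 kg/m³, cost = 8.377 $/kg
  option G: E = 104.8 GPa, ρ = 4530 kg/m³, cost = 25.00 $/kg
  option S: E = 386.1 GPa, ρ = 3810 kg/m³, cost = 20.00 $/kg
  option Z: E = 202.0 GPa, ρ = 8100 kg/m³, cost = 3.300 $/kg
  option D: E = 297.0 GPa, ρ = 1858 kg/m³, cost = 610.0 $/kg
  option X: M = 148 MN·m per $
  option Z: M = 7.56 MN·m per $
  option S: M = 5.07 MN·m per $
  option J: M = 1.66 MN·m per $
  option G: M = 0.925 MN·m per $
  option D: M = 0.262 MN·m per $
Highest index: option X.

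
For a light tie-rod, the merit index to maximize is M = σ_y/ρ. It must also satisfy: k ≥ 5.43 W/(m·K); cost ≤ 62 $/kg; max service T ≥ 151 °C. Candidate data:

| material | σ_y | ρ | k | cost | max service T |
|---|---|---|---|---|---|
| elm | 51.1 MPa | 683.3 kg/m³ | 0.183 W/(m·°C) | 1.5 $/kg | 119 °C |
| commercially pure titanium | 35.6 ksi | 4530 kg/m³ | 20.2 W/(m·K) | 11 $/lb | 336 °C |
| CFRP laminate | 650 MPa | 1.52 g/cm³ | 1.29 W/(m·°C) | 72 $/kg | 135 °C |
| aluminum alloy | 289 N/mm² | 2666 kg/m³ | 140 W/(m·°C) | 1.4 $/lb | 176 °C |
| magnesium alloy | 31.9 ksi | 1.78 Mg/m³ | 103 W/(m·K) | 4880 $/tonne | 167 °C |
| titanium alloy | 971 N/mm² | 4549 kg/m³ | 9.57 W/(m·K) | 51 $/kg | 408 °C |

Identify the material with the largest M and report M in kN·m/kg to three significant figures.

Screen on constraints: k ≥ 5.43 W/(m·K); cost ≤ 62 $/kg; max service T ≥ 151 °C. Survivors: commercially pure titanium, aluminum alloy, magnesium alloy, titanium alloy.
Normalizing units and computing the index:
  commercially pure titanium: σ_y = 245.5 MPa, ρ = 4530 kg/m³
  aluminum alloy: σ_y = 289.0 MPa, ρ = 2666 kg/m³
  magnesium alloy: σ_y = 219.9 MPa, ρ = 1780 kg/m³
  titanium alloy: σ_y = 971.0 MPa, ρ = 4549 kg/m³
  titanium alloy: M = 213 kN·m/kg
  magnesium alloy: M = 124 kN·m/kg
  aluminum alloy: M = 108 kN·m/kg
  commercially pure titanium: M = 54.2 kN·m/kg
The maximum is for titanium alloy.

titanium alloy, M = 213 kN·m/kg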